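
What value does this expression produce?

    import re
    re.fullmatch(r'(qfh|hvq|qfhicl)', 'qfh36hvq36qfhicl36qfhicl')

None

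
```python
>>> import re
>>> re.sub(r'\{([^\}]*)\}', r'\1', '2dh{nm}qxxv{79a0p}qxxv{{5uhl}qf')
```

'2dhnmqxxv79a0pqxxv{5uhlqf'

Matches: at [3:7] → '{nm}'; at [11:18] → '{79a0p}'; at [22:29] → '{{5uhl}'.
The replacement refers to a captured group, so each match is rewritten using its own captured text.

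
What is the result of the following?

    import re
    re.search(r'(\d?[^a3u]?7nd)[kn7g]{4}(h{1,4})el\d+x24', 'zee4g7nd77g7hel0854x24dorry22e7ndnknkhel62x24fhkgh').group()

'4g7nd77g7hel0854x24'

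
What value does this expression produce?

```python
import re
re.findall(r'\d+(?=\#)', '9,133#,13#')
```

Because the assertion is zero-width, the text it checks is not consumed and won't appear in the result.
Matches: at [2:5] → '133'; at [7:9] → '13'.
No capturing groups, so `findall` returns the 2 full match strings.

['133', '13']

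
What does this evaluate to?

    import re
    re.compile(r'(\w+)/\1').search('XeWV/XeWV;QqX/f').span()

(0, 9)

`\1` is not a pattern — it's the concrete string captured by group 1, re-applied verbatim.
Unlike `match`, `search` isn't anchored — it looks for the pattern anywhere in the string.
The match spans [0:9] → 'XeWV/XeWV'.
Captured: group 1 = 'XeWV'.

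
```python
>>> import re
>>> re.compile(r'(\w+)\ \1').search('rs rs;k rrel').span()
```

(0, 5)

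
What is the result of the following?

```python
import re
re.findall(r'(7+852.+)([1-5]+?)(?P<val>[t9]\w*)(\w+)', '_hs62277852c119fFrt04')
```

[('77852c1', '1', '9fFrt0', '4')]

`findall` packs the 4 group values into a tuple for every match.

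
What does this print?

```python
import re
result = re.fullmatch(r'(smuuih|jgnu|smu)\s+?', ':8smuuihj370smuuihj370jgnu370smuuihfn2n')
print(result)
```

None

`re.fullmatch` requires the pattern to consume the entire string.
Here the pattern can't cover the whole string, so the call returns None.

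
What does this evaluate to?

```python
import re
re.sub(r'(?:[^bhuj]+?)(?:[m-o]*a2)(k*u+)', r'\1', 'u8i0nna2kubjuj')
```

This matches one or more of any character except [bhuj] (lazy) (non-capturing group); then zero or more of a character in [m-o], then the literal 'a2' (non-capturing group); then zero or more of a literal 'k', then one or more of the literal 'u' (captured).
Matches: at [1:10] → '8i0nna2ku'.
Each match is replaced using the text its own group 1 captured.

'ukubjuj'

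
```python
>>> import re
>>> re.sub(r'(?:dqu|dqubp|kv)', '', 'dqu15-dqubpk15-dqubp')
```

The regex engine tests alternatives in the order written; an earlier branch that matches wins even if a later one would match more.
Every occurrence is swapped for ''.

'15-bpk15-bp'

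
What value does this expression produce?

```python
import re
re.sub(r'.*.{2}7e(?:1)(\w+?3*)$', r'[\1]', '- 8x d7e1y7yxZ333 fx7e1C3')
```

'[C3]'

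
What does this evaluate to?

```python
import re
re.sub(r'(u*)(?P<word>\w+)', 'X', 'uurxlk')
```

Pattern: zero or more of a literal 'u' (captured); then one or more of a word character (captured as 'word').
Matches: at [0:6] → 'uurxlk'.
`sub` substitutes 'X' at each match site.

'X'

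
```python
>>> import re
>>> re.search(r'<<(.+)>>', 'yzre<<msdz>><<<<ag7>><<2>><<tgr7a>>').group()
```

'<<msdz>><<<<ag7>><<2>><<tgr7a>>'

The match spans [4:35] → '<<msdz>><<<<ag7>><<2>><<tgr7a>>'.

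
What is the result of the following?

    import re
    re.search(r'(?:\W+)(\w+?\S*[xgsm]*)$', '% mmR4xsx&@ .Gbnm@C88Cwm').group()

'&@ .Gbnm@C88Cwm'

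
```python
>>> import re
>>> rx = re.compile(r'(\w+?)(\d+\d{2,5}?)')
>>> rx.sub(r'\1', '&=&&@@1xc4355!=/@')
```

'&=&&@@1xc!=/@'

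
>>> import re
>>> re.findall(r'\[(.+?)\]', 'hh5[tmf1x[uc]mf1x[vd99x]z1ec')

Lazy quantifiers expand one character at a time until the remainder of the pattern can match.
Matches: at [3:13] match '[tmf1x[uc]', group 1 = 'tmf1x[uc'; at [17:24] match '[vd99x]', group 1 = 'vd99x'.
One capturing group, so `findall` returns just the captured substring from each match — 2 in all.

['tmf1x[uc', 'vd99x']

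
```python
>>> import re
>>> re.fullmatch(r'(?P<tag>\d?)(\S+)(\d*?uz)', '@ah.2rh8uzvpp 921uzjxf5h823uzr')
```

None

The pattern matches optionally a digit (captured as 'tag'); then one or more of a non-whitespace character (captured); then zero or more of a digit (lazy), then the literal 'uz' (captured).
`re.fullmatch` is like wrapping the pattern in `^…$` (in single-line mode).
Here the string isn't matched end-to-end, so the call returns None.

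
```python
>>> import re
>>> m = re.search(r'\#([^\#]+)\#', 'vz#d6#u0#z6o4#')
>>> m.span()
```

`search` walks the string left to right and returns the first match it finds.
The match spans [2:6] → '#d6#'.
Captured: group 1 = 'd6'.

(2, 6)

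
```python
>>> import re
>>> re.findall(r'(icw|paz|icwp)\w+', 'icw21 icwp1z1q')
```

Alternation isn't longest-match — the leftmost alternative that fits at this position is chosen.
Walking the string: at [0:5] match 'icw21', group 1 = 'icw'; at [6:14] match 'icwp1z1q', group 1 = 'icw'.
With a single group, `findall` returns only what that group captured — 2 items.

['icw', 'icw']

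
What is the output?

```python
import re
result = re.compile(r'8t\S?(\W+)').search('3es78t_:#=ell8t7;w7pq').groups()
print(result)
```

(':#=',)

This matches the literal '8t', then optionally a non-whitespace character; then one or more of a non-word character (captured).
`re.search` scans for the first position where the pattern succeeds.
The match spans [4:10] → '8t_:#='.
Captured: group 1 = ':#='.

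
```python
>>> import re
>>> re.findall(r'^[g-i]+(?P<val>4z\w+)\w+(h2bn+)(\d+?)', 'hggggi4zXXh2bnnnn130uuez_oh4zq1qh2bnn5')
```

Pattern: anchored at the start of the string; then one or more of a character in [g-i]; then the literal '4z', then one or more of a word character (captured as 'val'); then one or more of a word character; then the literal 'h2b', then one or more of the literal 'n' (captured); then one or more of a digit (lazy) (captured).
3 groups means the one result is a tuple of 3 captured strings — 1 here.

[('4zXXh2bnnnn130uuez_oh4zq1', 'h2bnn', '5')]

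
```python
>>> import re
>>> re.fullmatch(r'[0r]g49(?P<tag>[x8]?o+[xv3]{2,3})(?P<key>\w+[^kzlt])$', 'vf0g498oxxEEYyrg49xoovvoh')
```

None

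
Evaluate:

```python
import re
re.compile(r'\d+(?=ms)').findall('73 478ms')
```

Lookahead/lookbehind check context without consuming it, so the matched span excludes the asserted characters.
`findall` yields the raw match text (1 of them) because the pattern has no groups.

['478']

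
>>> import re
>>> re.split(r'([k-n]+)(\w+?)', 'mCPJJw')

['', 'm', 'C', 'PJJw']

This matches one or more of a character in [k-n] (captured); then one or more of a word character (lazy) (captured).
Matches to split on: at [0:2] → 'mC'.
`re.split` interleaves the captured-group text with the surrounding fragments.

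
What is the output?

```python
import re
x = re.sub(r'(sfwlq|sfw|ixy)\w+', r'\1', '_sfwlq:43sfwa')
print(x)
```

_sfw:43sfw

Matches: at [1:6] → 'sfwlq'; at [9:13] → 'sfwa'.
`\1` in the replacement pulls in group 1's text for each match.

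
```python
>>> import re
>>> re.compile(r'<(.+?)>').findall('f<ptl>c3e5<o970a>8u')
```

A `+?`/`*?`/`{m,n}?` starts at its minimum and grows only as far as needed for what follows to match.
`findall` collects group 1 from each match (2 total).

['ptl', 'o970a']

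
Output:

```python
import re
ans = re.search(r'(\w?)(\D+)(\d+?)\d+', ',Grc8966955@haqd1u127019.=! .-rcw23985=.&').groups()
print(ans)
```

Pattern: optionally a word character (captured); then one or more of a non-digit (captured); then one or more of a digit (lazy) (captured); then one or more of a digit.
Lazy quantifiers expand one character at a time until the remainder of the pattern can match.
`re.search` scans for the first position where the pattern succeeds.
The match spans [0:11] → ',Grc8966955'.
Captured: group 1 = '', group 2 = ',Grc', group 3 = '8'.

('', ',Grc', '8')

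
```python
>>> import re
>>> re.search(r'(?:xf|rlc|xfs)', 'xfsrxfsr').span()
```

(0, 2)

Branches in `(...|...)` are attempted left-to-right; the first branch that allows the whole pattern to succeed is taken.
The match spans [0:2] → 'xf'.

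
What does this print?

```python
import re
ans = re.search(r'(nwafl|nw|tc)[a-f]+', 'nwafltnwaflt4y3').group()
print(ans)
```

nwaf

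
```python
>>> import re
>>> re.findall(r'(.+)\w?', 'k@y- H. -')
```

['k@y- H. -']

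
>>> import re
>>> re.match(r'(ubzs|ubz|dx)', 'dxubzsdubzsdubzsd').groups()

('dx',)

The match spans [0:2] → 'dx'.
Captured: group 1 = 'dx'.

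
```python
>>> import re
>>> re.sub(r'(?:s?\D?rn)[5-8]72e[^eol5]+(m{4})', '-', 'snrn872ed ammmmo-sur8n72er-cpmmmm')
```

'-o-sur8n72er-cpmmmm'

The pattern matches optionally a literal 's', then optionally a non-digit, then the literal 'rn' (non-capturing group); then a character in [5-8], then the literal '72e', then one or more of any character except [eol5]; then exactly 4 of a literal 'm' (captured).
Matches: at [0:15] → 'snrn872ed ammmm'.
Each match is replaced by '-'.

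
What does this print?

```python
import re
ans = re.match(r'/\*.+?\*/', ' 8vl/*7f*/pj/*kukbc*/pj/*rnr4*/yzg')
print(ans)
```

`match` is anchored at position 0; if the pattern doesn't fit there, it returns None.
Here the pattern fails at index 0, so the call returns None.

None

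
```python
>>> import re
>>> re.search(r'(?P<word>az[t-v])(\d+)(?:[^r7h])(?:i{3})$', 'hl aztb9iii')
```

None

The pattern matches the literal 'az', then a character in [t-v] (captured as 'word'); then one or more of a digit (captured); then any character except [r7h] (non-capturing group); then exactly 3 of a literal 'i' (non-capturing group); then anchored at the end.
`search` walks the string left to right and returns the first match it finds.
Here no position works, so the call returns None.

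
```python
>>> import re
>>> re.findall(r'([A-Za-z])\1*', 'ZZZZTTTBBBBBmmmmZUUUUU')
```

['Z', 'T', 'B', 'm', 'Z', 'U']

The backreference `\1` re-matches whatever the first group consumed, character for character.
Matches: at [0:4] match 'ZZZZ', group 1 = 'Z'; at [4:7] match 'TTT', group 1 = 'T'; at [7:12] match 'BBBBB', group 1 = 'B'; at [12:16] match 'mmmm', group 1 = 'm'; at [16:17] match 'Z', group 1 = 'Z'; ….
One capturing group, so `findall` returns just the captured substring from each match — 6 in all.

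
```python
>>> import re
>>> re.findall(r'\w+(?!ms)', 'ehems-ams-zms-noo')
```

The negative lookaround is zero-width — it rules out positions where the adjacent text would match, without consuming anything.
Walking the string: at [0:5] → 'ehems'; at [6:9] → 'ams'; at [10:13] → 'zms'; at [14:17] → 'noo'.
No capturing groups, so `findall` returns the 4 full match strings.

['ehems', 'ams', 'zms', 'noo']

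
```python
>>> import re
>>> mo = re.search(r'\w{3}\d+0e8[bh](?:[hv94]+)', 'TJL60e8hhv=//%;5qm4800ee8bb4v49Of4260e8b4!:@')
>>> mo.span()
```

(0, 10)

The pattern matches exactly 3 of a word character, then one or more of a digit, then the literal '0e8'; then one of [bh]; then one or more of one of [hv94] (non-capturing group).
`search` walks the string left to right and returns the first match it finds.
The match spans [0:10] → 'TJL60e8hhv'.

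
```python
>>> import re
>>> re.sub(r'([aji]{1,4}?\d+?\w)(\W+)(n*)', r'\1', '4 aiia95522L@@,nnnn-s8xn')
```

'4 aiia95522L-s8xn'

`\1` in the replacement pulls in group 1's text for each match.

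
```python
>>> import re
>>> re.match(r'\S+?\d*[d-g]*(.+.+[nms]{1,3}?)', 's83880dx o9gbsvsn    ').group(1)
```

The match spans [0:17] → 's83880dx o9gbsvsn'.
Captured: group 1 = 'x o9gbsvsn'.

'x o9gbsvsn'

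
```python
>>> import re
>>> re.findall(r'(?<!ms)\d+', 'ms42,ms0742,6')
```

['2', '742', '6']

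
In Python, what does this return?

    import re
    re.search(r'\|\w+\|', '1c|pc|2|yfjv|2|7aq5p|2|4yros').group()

'|pc|'

`search` walks the string left to right and returns the first match it finds.
The match spans [2:6] → '|pc|'.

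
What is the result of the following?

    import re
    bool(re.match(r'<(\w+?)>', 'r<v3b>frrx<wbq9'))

False

`re.match` won't scan ahead — the pattern has to work from the very first character.
Here the pattern fails at index 0, so the call returns None, and `bool(None)` is False.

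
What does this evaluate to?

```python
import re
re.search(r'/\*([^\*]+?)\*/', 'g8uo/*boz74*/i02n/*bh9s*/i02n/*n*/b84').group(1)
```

'boz74'

`search` walks the string left to right and returns the first match it finds.
The match spans [4:13] → '/*boz74*/'.
Captured: group 1 = 'boz74'.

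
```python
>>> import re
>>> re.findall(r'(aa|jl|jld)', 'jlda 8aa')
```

['jl', 'aa']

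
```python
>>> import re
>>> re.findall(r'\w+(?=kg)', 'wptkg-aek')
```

['wpt']

The `(?=…)`/`(?<=…)` assertion just peeks at neighbouring text; it doesn't advance the match position.
Scanning left to right: at [0:3] → 'wpt'.
Since nothing is captured, `findall` lists the 1 matched substring directly.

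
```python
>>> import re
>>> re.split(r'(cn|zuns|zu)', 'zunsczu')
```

`|` is ordered: at each position the engine commits to the first alternative that works.
The group in the pattern means `split` returns the separators' captures alongside the pieces.

['', 'zuns', 'c', 'zu', '']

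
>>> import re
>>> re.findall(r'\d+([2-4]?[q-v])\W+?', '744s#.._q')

['s']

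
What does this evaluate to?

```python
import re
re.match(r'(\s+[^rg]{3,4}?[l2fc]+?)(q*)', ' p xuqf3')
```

`re.match` only tries the pattern at the start of the string.
Here the pattern fails at index 0, so the call returns None.

None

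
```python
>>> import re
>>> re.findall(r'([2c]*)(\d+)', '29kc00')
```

[('2', '9'), ('c', '00')]

This matches zero or more of one of [2c] (captured); then one or more of a digit (captured).
`findall` packs the 2 group values into a tuple for every match.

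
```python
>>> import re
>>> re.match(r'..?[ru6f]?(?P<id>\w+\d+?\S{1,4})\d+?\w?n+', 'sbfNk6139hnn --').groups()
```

('Nk613',)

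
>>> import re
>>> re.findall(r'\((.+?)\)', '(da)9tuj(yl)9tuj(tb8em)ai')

Lazy quantifiers expand one character at a time until the remainder of the pattern can match.
Matches: at [0:4] match '(da)', group 1 = 'da'; at [8:12] match '(yl)', group 1 = 'yl'; at [16:23] match '(tb8em)', group 1 = 'tb8em'.
One capturing group, so `findall` returns just the captured substring from each match — 3 in all.

['da', 'yl', 'tb8em']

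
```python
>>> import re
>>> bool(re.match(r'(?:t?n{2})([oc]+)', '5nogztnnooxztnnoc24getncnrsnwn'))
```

The pattern matches optionally a literal 't', then exactly 2 of a literal 'n' (non-capturing group); then one or more of one of [oc] (captured).
`re.match` only tries the pattern at the start of the string.
Here the pattern fails at index 0, so the call returns None, and `bool(None)` is False.

False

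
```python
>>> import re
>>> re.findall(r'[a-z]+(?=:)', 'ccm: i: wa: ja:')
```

The `(?=…)`/`(?<=…)` assertion just peeks at neighbouring text; it doesn't advance the match position.
Scanning left to right: at [0:3] → 'ccm'; at [5:6] → 'i'; at [8:10] → 'wa'; at [12:14] → 'ja'.
`findall` yields the raw match text (4 of them) because the pattern has no groups.

['ccm', 'i', 'wa', 'ja']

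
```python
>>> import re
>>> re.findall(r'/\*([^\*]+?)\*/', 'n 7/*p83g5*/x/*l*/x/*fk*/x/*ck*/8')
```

['p83g5', 'l', 'fk', 'ck']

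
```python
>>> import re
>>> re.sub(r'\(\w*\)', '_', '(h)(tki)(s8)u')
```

Matches: at [0:3] → '(h)'; at [3:8] → '(tki)'; at [8:12] → '(s8)'.
`sub` substitutes '_' at each match site.

'___u'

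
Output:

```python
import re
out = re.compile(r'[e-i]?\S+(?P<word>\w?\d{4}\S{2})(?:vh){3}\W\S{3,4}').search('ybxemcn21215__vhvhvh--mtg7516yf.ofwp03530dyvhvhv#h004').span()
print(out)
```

(0, 25)

Pattern: optionally a character in [e-i], then one or more of a non-whitespace character; then optionally a word character, then exactly 4 of a digit, then exactly 2 of a non-whitespace character (captured as 'word'); then the literal 'vh' repeated 3 times, then a non-word character, then 3 to 4 of a non-whitespace character.
`search` walks the string left to right and returns the first match it finds.
The match spans [0:25] → 'ybxemcn21215__vhvhvh--mtg'.
Captured: group 1 = '1215__'.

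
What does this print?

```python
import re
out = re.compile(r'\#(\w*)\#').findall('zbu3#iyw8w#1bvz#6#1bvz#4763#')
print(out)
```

['iyw8w', '6', '4763']

`findall` collects group 1 from each match (3 total).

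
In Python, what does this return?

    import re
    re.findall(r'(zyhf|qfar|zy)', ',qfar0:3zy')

Scanning left to right: at [1:5] match 'qfar', group 1 = 'qfar'; at [8:10] match 'zy', group 1 = 'zy'.
One capturing group, so `findall` returns just the captured substring from each match — 2 in all.

['qfar', 'zy']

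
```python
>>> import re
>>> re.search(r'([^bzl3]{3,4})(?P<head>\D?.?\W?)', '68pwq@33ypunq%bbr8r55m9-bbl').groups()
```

('68pw', 'q@')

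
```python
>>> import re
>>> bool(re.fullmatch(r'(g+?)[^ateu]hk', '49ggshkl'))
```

False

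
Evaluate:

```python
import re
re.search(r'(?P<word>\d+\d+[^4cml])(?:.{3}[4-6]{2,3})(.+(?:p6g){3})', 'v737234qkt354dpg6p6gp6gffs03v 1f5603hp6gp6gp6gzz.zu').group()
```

'737234qkt354dpg6p6gp6gffs03v 1f5603hp6gp6gp6g'

The pattern matches one or more of a digit, then one or more of a digit, then any character except [4cml] (captured as 'word'); then exactly 3 of any character, then 2 to 3 of a character in [4-6] (non-capturing group); then one or more of any character, then the literal 'p6g' repeated 3 times (captured).
The match spans [1:46] → '737234qkt354dpg6p6gp6gffs03v 1f5603hp6gp6gp6g'.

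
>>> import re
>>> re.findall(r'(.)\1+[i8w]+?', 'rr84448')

The backreference `\1` re-matches whatever the first group consumed, character for character.
With a single group, `findall` returns only what that group captured — 2 items.

['r', '4']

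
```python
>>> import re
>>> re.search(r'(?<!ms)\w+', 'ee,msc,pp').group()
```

A negative assertion filters positions out without eating any characters.
The match spans [0:2] → 'ee'.

'ee'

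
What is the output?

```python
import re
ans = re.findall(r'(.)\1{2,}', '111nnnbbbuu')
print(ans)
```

['1', 'n', 'b']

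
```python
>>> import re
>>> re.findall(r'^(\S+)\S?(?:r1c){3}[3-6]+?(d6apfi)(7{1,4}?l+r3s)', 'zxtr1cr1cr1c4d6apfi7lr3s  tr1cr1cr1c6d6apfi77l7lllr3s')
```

The pattern matches anchored at the start of the string; then one or more of a non-whitespace character (captured); then optionally a non-whitespace character, then the literal 'r1c' repeated 3 times, then one or more of a character in [3-6] (lazy); then the literal 'd6', then a literal 'a', then the literal 'pfi' (captured); then 1 to 4 of the literal '7' (lazy), then one or more of the literal 'l', then the literal 'r3s' (captured).
Scanning left to right: at [0:24] match 'zxtr1cr1cr1c4d6apfi7lr3s', groups = ('zxt', 'd6apfi', '7lr3s').
`findall` packs the 3 group values into a tuple for every match.

[('zxt', 'd6apfi', '7lr3s')]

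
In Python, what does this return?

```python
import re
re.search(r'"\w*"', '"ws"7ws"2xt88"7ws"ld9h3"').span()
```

`re.search` tries every starting position until one works.
The match spans [0:4] → '"ws"'.

(0, 4)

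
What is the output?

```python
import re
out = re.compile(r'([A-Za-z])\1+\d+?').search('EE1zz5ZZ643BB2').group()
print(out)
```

A backreference is literal: `\1` must see the identical characters the first group matched.
`re.search` scans for the first position where the pattern succeeds.
The match spans [0:3] → 'EE1'.
Captured: group 1 = 'E'.

EE1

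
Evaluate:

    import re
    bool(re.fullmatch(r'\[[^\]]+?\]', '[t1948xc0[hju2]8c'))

False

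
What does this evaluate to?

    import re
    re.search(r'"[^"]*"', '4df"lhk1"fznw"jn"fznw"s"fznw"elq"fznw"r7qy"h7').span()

Unlike `match`, `search` isn't anchored — it looks for the pattern anywhere in the string.
The match spans [3:9] → '"lhk1"'.

(3, 9)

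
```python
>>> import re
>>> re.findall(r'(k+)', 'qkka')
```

['kk']

Pattern: one or more of a literal 'k' (captured).
Matches: at [1:3] match 'kk', group 1 = 'kk'.
With a single group, `findall` returns only what that group captured — 1 item.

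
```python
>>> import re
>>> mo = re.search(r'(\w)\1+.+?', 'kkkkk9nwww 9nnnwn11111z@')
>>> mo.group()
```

'kkkkk9'

After group 1 captures some text, `\1` only succeeds where that same text appears again.
`re.search` tries every starting position until one works.
The match spans [0:6] → 'kkkkk9'.
Captured: group 1 = 'k'.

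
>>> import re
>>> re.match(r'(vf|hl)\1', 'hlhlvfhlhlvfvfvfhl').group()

'hlhl'

`\1` has to match the exact text group 1 already captured.
With `match`, the pattern is implicitly anchored at the beginning.
The match spans [0:4] → 'hlhl'.
Captured: group 1 = 'hl'.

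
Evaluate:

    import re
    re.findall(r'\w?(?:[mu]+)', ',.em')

['em']

This matches optionally a word character; then one or more of one of [mu] (non-capturing group).
Scanning left to right: at [2:4] → 'em'.
Since nothing is captured, `findall` lists the 1 matched substring directly.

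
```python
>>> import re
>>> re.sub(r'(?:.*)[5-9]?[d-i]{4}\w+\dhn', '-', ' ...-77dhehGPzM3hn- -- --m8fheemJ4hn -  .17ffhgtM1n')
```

'- -  .17ffhgtM1n'

The pattern matches zero or more of any character (non-capturing group); then optionally a character in [5-9], then exactly 4 of a character in [d-i], then one or more of a word character; then a digit, then the literal 'hn'.
Every occurrence is swapped for '-'.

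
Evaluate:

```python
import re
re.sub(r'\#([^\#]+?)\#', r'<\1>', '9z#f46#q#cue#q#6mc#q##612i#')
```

'9z<f46>q<cue>q<6mc>q#<612i>'

Matches: at [2:7] → '#f46#'; at [8:13] → '#cue#'; at [14:19] → '#6mc#'; at [21:27] → '#612i#'.
`\1` in the replacement pulls in group 1's text for each match.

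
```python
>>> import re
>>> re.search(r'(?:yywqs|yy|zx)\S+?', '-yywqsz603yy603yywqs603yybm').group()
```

'yywqsz'

The regex engine tests alternatives in the order written; an earlier branch that matches wins even if a later one would match more.
`search` walks the string left to right and returns the first match it finds.
The match spans [1:7] → 'yywqsz'.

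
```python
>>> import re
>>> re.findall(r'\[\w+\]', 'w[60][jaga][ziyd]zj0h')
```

['[60]', '[jaga]', '[ziyd]']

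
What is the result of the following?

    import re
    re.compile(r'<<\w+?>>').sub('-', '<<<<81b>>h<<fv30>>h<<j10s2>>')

Matches: at [2:9] → '<<81b>>'; at [10:18] → '<<fv30>>'; at [19:28] → '<<j10s2>>'.
`sub` substitutes '-' at each match site.

'<<-h-h-'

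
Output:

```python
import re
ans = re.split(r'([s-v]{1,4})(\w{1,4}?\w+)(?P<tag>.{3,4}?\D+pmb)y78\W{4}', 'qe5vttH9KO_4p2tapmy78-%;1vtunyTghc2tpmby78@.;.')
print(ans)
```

['qe5vttH9KO_4p2tapmy78-%;1', 'vtu', 'nyTg', 'hc2tpmb', '']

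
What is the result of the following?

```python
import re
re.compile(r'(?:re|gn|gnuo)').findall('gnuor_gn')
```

['gn', 'gn']

Branches in `(...|...)` are attempted left-to-right; the first branch that allows the whole pattern to succeed is taken.
Walking the string: at [0:2] → 'gn'; at [6:8] → 'gn'.
`findall` yields the raw match text (2 of them) because the pattern has no groups.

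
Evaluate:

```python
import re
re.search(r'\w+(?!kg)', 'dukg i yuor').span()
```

(0, 4)

Because the assertion is negative and zero-width, positions next to the forbidden text are skipped.
`re.search` tries every starting position until one works.
The match spans [0:4] → 'dukg'.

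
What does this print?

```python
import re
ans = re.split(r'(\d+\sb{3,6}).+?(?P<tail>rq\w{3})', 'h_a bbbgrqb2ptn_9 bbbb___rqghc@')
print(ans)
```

['h_a bbbgrqb2ptn_', '9 bbbb', 'rqghc', '@']

Pattern: one or more of a digit, then whitespace, then 3 to 6 of a literal 'b' (captured); then one or more of any character (lazy); then the literal 'rq', then exactly 3 of a word character (captured as 'tail').
Matches to split on: at [16:30] → '9 bbbb___rqghc'.
Because the pattern has a capturing group, `split` also inserts each captured text between the pieces.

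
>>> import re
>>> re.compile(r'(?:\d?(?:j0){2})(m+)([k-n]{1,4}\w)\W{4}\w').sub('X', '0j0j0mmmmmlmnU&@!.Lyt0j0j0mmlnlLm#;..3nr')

'Xyt0j0j0mmlnlLm#;..3nr'

The pattern matches optionally a digit, then the literal 'j0' repeated 2 times (non-capturing group); then one or more of a literal 'm' (captured); then 1 to 4 of a character in [k-n], then a word character (captured); then exactly 4 of a non-word character, then a word character.
Matches: at [0:19] → '0j0j0mmmmmlmnU&@!.L'.
`sub` substitutes 'X' at each match site.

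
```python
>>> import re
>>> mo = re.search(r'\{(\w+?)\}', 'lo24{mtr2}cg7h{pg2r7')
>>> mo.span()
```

`search` walks the string left to right and returns the first match it finds.
The match spans [4:10] → '{mtr2}'.
Captured: group 1 = 'mtr2'.

(4, 10)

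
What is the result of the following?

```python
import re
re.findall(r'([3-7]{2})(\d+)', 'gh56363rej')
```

[('56', '363')]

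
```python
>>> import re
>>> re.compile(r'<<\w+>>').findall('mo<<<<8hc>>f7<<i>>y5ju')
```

['<<8hc>>', '<<i>>']

Matches: at [4:11] → '<<8hc>>'; at [13:18] → '<<i>>'.
Since nothing is captured, `findall` lists the 2 matched substrings directly.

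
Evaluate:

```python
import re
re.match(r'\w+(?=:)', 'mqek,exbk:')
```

None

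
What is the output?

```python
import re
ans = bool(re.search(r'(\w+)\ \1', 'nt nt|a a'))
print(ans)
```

True

The backreference `\1` re-matches whatever the first group consumed, character for character.
The match spans [0:5] → 'nt nt'.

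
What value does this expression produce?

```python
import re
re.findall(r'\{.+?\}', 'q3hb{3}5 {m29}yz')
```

['{3}', '{m29}']

A `+?`/`*?`/`{m,n}?` starts at its minimum and grows only as far as needed for what follows to match.
With no groups in the pattern, `findall` gives back each whole match — 2 here.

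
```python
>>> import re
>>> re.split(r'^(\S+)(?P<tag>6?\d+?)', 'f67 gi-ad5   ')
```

['', 'f6', '7', ' gi-ad5   ']

This matches anchored at the start of the string; then one or more of a non-whitespace character (captured); then optionally a literal '6', then one or more of a digit (lazy) (captured as 'tag').
Matches to split on: at [0:3] → 'f67'.
The group in the pattern means `split` returns the separators' captures alongside the pieces.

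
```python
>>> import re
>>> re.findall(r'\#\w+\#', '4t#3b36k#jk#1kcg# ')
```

Since nothing is captured, `findall` lists the 2 matched substrings directly.

['#3b36k#', '#1kcg#']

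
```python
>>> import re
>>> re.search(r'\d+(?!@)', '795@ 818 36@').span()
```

(0, 2)

The negative lookahead/lookbehind blocks any match where the forbidden context is present.
Unlike `match`, `search` isn't anchored — it looks for the pattern anywhere in the string.
The match spans [0:2] → '79'.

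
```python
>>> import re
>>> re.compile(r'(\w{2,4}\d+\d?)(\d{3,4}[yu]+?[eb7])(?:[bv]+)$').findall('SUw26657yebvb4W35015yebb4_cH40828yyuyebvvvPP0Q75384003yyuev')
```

[('PP0Q75384', '003yyue')]

This matches 2 to 4 of a word character, then one or more of a digit, then optionally a digit (captured); then 3 to 4 of a digit, then one or more of one of [yu] (lazy), then one of [eb7] (captured); then one or more of one of [bv] (non-capturing group); then anchored at the end.
With 2 capturing groups, `findall` returns a 2-tuple per match.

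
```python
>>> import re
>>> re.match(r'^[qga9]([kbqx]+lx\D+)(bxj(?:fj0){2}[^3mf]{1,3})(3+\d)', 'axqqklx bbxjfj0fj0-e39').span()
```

(0, 22)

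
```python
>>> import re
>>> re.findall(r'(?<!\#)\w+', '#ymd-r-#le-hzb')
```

['md', 'r', 'e', 'hzb']

A negative assertion filters positions out without eating any characters.
Walking the string: at [2:4] → 'md'; at [5:6] → 'r'; at [9:10] → 'e'; at [11:14] → 'hzb'.
Since nothing is captured, `findall` lists the 4 matched substrings directly.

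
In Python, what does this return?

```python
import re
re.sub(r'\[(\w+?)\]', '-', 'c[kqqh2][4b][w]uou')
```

'c---uou'

Matches: at [1:8] → '[kqqh2]'; at [8:12] → '[4b]'; at [12:15] → '[w]'.
Every occurrence is swapped for '-'.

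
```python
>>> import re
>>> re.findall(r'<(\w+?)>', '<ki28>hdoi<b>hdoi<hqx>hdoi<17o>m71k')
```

['ki28', 'b', 'hqx', '17o']

`findall` collects group 1 from each match (4 total).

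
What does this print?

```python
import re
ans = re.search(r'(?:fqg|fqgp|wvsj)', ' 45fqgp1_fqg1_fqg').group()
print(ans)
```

fqg

Alternation isn't longest-match — the leftmost alternative that fits at this position is chosen.
`re.search` scans for the first position where the pattern succeeds.
The match spans [3:6] → 'fqg'.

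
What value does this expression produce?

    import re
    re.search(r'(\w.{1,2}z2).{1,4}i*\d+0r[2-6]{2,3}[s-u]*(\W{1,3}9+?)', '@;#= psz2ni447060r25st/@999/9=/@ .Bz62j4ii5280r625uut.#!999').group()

This matches a word character, then 1 to 2 of any character, then the literal 'z2' (captured); then 1 to 4 of any character, then zero or more of the literal 'i', then one or more of a digit; then the literal '0r', then 2 to 3 of a character in [2-6], then zero or more of a character in [s-u]; then 1 to 3 of a non-word character, then one or more of the literal '9' (lazy) (captured).
With the lazy modifier that quantifier settles for the fewest repetitions that let the rest of the pattern succeed (the atoms after it are unaffected and can still be greedy).
`re.search` scans for the first position where the pattern succeeds.
The match spans [5:25] → 'psz2ni447060r25st/@9'.
Captured: group 1 = 'psz2', group 2 = '/@9'.

'psz2ni447060r25st/@9'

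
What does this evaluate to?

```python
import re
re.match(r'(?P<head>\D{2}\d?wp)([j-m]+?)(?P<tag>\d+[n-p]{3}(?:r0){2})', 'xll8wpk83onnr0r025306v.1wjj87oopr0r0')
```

None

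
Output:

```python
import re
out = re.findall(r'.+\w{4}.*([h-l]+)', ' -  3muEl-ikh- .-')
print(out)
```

['h']

This matches one or more of any character; then exactly 4 of a word character, then zero or more of any character; then one or more of a character in [h-l] (captured).
Walking the string: at [0:13] match ' -  3muEl-ikh', group 1 = 'h'.
Because there's exactly one group, `findall` drops the full match and keeps group 1 from the one hit.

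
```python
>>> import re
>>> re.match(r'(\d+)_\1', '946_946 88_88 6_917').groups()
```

('946',)

The backreference `\1` re-matches whatever the first group consumed, character for character.
`re.match` only tries the pattern at the start of the string.
The match spans [0:7] → '946_946'.
Captured: group 1 = '946'.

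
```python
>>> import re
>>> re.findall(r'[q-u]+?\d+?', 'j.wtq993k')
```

Pattern: one or more of a character in [q-u] (lazy); then one or more of a digit (lazy).
A `+?`/`*?`/`{m,n}?` starts at its minimum and grows only as far as needed for what follows to match.
Matches: at [3:6] → 'tq9'.
With no groups in the pattern, `findall` gives back each whole match — 1 here.

['tq9']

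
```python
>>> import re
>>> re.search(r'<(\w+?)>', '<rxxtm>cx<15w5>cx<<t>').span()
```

(0, 7)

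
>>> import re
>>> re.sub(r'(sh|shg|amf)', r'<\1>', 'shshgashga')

The regex engine tests alternatives in the order written; an earlier branch that matches wins even if a later one would match more.
Matches: at [0:2] → 'sh'; at [2:4] → 'sh'; at [6:8] → 'sh'.
`\1` in the replacement pulls in group 1's text for each match.

'<sh><sh>ga<sh>ga'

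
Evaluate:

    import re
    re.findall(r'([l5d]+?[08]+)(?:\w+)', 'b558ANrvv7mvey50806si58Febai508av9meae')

['558']

This matches one or more of one of [l5d] (lazy), then one or more of one of [08] (captured); then one or more of a word character (non-capturing group).
Scanning left to right: at [1:38] match '558ANrvv7mvey50806si58Febai508av9meae', group 1 = '558'.
`findall` collects group 1 from the one match (1 total).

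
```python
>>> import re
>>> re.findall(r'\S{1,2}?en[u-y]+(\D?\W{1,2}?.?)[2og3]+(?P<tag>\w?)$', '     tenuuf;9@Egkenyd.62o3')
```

[('d.6', '')]

The pattern matches 1 to 2 of a non-whitespace character (lazy), then the literal 'en', then one or more of a character in [u-y]; then optionally a non-digit, then 1 to 2 of a non-word character (lazy), then optionally any character (captured); then one or more of one of [2og3]; then optionally a word character (captured as 'tag'); then anchored at the end.
Walking the string: at [15:26] match 'gkenyd.62o3', groups = ('d.6', '').
With 2 capturing groups, `findall` returns a 2-tuple per match.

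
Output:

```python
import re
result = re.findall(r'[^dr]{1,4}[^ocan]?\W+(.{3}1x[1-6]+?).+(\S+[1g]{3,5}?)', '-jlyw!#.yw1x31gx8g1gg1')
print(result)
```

[('.yw1x3', '1gg1')]

This matches 1 to 4 of any character except [dr]; then optionally any character except [ocan], then one or more of a non-word character; then exactly 3 of any character, then the literal '1x', then one or more of a character in [1-6] (lazy) (captured); then one or more of any character; then one or more of a non-whitespace character, then 3 to 5 of one of [1g] (lazy) (captured).
The `?` after the quantifier makes it lazy — it takes as little as possible before letting the rest of the pattern try.
Scanning left to right: at [0:22] match '-jlyw!#.yw1x31gx8g1gg1', groups = ('.yw1x3', '1gg1').
With 2 capturing groups, `findall` returns a 2-tuple per match.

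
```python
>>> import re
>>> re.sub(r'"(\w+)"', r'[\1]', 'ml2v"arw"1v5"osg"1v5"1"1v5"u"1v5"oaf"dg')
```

'ml2v[arw]1v5[osg]1v5[1]1v5[u]1v5[oaf]dg'

Matches: at [4:9] → '"arw"'; at [12:17] → '"osg"'; at [20:23] → '"1"'; at [26:29] → '"u"'; at [32:37] → '"oaf"'.
`\1` in the replacement pulls in group 1's text for each match.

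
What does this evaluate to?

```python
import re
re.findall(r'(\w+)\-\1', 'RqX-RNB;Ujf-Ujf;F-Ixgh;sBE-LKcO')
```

A backreference is literal: `\1` must see the identical characters the first group matched.
Walking the string: at [8:15] match 'Ujf-Ujf', group 1 = 'Ujf'.
`findall` collects group 1 from the one match (1 total).

['Ujf']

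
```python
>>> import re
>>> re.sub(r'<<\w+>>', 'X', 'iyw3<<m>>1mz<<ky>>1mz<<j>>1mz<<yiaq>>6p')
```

Matches: at [4:9] → '<<m>>'; at [12:18] → '<<ky>>'; at [21:26] → '<<j>>'; at [29:37] → '<<yiaq>>'.
Each match is replaced by 'X'.

'iyw3X1mzX1mzX1mzX6p'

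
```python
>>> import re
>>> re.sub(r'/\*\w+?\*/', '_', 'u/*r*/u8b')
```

Matches: at [1:6] → '/*r*/'.
Each match is replaced by '_'.

'u_u8b'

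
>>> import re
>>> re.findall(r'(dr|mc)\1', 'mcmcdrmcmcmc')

['mc', 'mc']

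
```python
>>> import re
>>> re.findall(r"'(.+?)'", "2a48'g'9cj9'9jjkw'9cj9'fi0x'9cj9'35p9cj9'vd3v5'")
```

Because there's exactly one group, `findall` drops the full match and keeps group 1 from each hit.

['g', '9jjkw', 'fi0x', '35p9cj9']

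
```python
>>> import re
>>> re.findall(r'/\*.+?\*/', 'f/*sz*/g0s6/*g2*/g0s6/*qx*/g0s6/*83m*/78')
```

['/*sz*/', '/*g2*/', '/*qx*/', '/*83m*/']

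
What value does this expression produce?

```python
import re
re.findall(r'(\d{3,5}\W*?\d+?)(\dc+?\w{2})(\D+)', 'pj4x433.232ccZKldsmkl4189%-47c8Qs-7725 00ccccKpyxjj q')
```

This matches 3 to 5 of a digit, then zero or more of a non-word character (lazy), then one or more of a digit (lazy) (captured); then a digit, then one or more of a literal 'c' (lazy), then exactly 2 of a word character (captured); then one or more of a non-digit (captured).
Lazy quantifiers expand one character at a time until the remainder of the pattern can match.
Matches: at [4:21] match '433.232ccZKldsmkl', groups = ('433.23', '2ccZ', 'Kldsmkl'); at [21:34] match '4189%-47c8Qs-', groups = ('4189%-4', '7c8Q', 's-'); at [34:53] match '7725 00ccccKpyxjj q', groups = ('7725 0', '0ccc', 'cKpyxjj q').
Multiple groups make `findall` return tuples — one 3-tuple for each match.

[('433.23', '2ccZ', 'Kldsmkl'), ('4189%-4', '7c8Q', 's-'), ('7725 0', '0ccc', 'cKpyxjj q')]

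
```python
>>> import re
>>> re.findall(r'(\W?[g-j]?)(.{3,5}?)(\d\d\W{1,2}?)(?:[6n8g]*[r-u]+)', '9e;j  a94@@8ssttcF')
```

Pattern: optionally a non-word character, then optionally a character in [g-j] (captured); then 3 to 5 of any character (lazy) (captured); then a digit, then a digit, then 1 to 2 of a non-word character (lazy) (captured); then zero or more of one of [6n8g], then one or more of a character in [r-u] (non-capturing group).
Multiple groups make `findall` return tuples — one 3-tuple for the one match.

[(';j', '  a', '94@@')]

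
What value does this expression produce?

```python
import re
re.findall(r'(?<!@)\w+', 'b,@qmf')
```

['b', 'mf']

`(?!…)`/`(?<!…)` only lets a position through if the neighbouring text does NOT match; no characters are consumed.
Walking the string: at [0:1] → 'b'; at [4:6] → 'mf'.
`findall` yields the raw match text (2 of them) because the pattern has no groups.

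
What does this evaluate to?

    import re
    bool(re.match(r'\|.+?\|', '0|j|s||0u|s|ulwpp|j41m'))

False

With `match`, the pattern is implicitly anchored at the beginning.
Here the string doesn't start with a match, so the call returns None, and `bool(None)` is False.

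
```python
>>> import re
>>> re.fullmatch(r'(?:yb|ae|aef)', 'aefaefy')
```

None

`re.fullmatch` requires the pattern to consume the entire string.
Here there's no way to consume every character, so the call returns None.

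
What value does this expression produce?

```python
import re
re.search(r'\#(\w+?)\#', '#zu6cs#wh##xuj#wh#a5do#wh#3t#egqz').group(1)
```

The match spans [0:7] → '#zu6cs#'.
Captured: group 1 = 'zu6cs'.

'zu6cs'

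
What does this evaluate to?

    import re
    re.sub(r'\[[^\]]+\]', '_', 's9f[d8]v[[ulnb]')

's9f_v_'

Every occurrence is swapped for '_'.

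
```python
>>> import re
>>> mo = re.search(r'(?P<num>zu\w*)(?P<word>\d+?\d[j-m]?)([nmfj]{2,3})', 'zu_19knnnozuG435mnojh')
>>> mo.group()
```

This matches the literal 'zu', then zero or more of a word character (captured as 'num'); then one or more of a digit (lazy), then a digit, then optionally a character in [j-m] (captured as 'word'); then 2 to 3 of one of [nmfj] (captured).
`re.search` scans for the first position where the pattern succeeds.
The match spans [0:18] → 'zu_19knnnozuG435mn'.
Captured: group 1 = 'zu_19knnnozuG4', group 2 = '35', group 3 = 'mn'.

'zu_19knnnozuG435mn'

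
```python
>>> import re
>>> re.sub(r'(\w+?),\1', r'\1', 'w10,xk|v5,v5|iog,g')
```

'w10,xk|v5|iog'

`\1` is not a pattern — it's the concrete string captured by group 1, re-applied verbatim.
Each match is replaced using the text its own group 1 captured.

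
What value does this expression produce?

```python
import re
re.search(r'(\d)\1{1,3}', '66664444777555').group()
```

`\1` has to match the exact text group 1 already captured.
`re.search` scans for the first position where the pattern succeeds.
The match spans [0:4] → '6666'.
Captured: group 1 = '6'.

'6666'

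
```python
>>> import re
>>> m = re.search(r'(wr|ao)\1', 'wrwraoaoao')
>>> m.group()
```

'wrwr'

`\1` has to match the exact text group 1 already captured.
`re.search` scans for the first position where the pattern succeeds.
The match spans [0:4] → 'wrwr'.
Captured: group 1 = 'wr'.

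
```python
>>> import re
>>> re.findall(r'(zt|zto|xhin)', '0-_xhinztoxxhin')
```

['xhin', 'zt', 'xhin']

`|` is ordered: at each position the engine commits to the first alternative that works.
Matches: at [3:7] match 'xhin', group 1 = 'xhin'; at [7:9] match 'zt', group 1 = 'zt'; at [11:15] match 'xhin', group 1 = 'xhin'.
Because there's exactly one group, `findall` drops the full match and keeps group 1 from each hit.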